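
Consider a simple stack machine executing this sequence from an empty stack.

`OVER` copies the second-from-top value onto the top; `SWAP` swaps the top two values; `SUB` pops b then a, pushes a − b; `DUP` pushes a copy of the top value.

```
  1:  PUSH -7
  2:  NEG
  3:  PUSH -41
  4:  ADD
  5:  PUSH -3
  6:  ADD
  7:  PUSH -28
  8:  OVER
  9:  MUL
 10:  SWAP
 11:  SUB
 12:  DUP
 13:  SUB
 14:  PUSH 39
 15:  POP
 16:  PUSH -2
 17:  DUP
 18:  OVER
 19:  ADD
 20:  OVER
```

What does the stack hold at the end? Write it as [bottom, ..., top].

PUSH -7   [-7]
NEG       [7]
PUSH -41  [7, -41]
ADD       [-34]
PUSH -3   [-34, -3]
ADD       [-37]
PUSH -28  [-37, -28]
OVER      [-37, -28, -37]
MUL       [-37, 1036]
SWAP      [1036, -37]
SUB       [1073]
DUP       [1073, 1073]
SUB       [0]
PUSH 39   [0, 39]
POP       [0]
PUSH -2   [0, -2]
DUP       [0, -2, -2]
OVER      [0, -2, -2, -2]
ADD       [0, -2, -4]
OVER      [0, -2, -4, -2]

[0, -2, -4, -2]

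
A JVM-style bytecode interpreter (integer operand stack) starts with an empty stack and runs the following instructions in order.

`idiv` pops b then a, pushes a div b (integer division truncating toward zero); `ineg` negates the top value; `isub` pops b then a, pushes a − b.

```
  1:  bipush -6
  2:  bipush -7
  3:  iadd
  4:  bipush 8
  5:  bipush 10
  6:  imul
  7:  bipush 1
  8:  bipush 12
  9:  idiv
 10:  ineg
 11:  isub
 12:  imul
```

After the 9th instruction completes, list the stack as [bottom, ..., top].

[-13, 80, 0]

bipush -6 → [-6]
bipush -7 → [-6, -7]
iadd      → [-13]
bipush 8  → [-13, 8]
bipush 10 → [-13, 8, 10]
imul      → [-13, 80]
bipush 1  → [-13, 80, 1]
bipush 12 → [-13, 80, 1, 12]
idiv      → [-13, 80, 0]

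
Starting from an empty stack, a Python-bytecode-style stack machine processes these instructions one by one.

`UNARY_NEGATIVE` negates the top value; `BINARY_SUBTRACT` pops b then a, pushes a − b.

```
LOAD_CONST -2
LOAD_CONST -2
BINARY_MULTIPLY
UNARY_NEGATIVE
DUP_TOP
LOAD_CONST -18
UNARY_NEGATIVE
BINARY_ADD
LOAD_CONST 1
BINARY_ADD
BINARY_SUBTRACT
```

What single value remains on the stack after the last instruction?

-19

LOAD_CONST -2   → [-2]
LOAD_CONST -2   → [-2, -2]
BINARY_MULTIPLY → [4]
UNARY_NEGATIVE  → [-4]
DUP_TOP         → [-4, -4]
LOAD_CONST -18  → [-4, -4, -18]
UNARY_NEGATIVE  → [-4, -4, 18]
BINARY_ADD      → [-4, 14]
LOAD_CONST 1    → [-4, 14, 1]
BINARY_ADD      → [-4, 15]
BINARY_SUBTRACT → [-19]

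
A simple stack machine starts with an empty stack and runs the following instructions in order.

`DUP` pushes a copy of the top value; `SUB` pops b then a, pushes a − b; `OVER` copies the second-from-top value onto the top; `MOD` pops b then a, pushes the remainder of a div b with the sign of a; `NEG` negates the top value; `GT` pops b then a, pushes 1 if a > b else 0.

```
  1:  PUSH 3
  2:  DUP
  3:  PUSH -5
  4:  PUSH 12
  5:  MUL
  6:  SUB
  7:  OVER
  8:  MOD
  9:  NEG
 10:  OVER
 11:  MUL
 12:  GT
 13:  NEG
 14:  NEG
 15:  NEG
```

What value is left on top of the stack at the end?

PUSH 3  -> [3]
DUP     -> [3, 3]
PUSH -5 -> [3, 3, -5]
PUSH 12 -> [3, 3, -5, 12]
MUL     -> [3, 3, -60]
SUB     -> [3, 63]
OVER    -> [3, 63, 3]
MOD     -> [3, 0]
NEG     -> [3, 0]
OVER    -> [3, 0, 3]
MUL     -> [3, 0]
GT      -> [1]
NEG     -> [-1]
NEG     -> [1]
NEG     -> [-1]

-1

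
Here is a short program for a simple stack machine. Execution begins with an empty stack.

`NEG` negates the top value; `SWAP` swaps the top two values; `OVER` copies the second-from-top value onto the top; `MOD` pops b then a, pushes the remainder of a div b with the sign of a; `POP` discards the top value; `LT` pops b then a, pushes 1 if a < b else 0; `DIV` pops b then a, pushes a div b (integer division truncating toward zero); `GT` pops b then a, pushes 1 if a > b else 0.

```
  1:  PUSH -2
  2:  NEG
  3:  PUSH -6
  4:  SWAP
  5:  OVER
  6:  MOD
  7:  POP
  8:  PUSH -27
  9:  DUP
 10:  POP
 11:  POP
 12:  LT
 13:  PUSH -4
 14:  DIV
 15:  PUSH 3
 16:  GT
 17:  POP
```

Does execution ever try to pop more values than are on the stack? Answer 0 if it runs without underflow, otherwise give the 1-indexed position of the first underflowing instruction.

12

PUSH -2   -2
NEG       2
PUSH -6   2 -6
SWAP      -6 2
OVER      -6 2 -6
MOD       -6 2
POP       -6
PUSH -27  -6 -27
DUP       -6 -27 -27
POP       -6 -27
POP       -6
LT  — needs 2 operands, stack has 1 → underflow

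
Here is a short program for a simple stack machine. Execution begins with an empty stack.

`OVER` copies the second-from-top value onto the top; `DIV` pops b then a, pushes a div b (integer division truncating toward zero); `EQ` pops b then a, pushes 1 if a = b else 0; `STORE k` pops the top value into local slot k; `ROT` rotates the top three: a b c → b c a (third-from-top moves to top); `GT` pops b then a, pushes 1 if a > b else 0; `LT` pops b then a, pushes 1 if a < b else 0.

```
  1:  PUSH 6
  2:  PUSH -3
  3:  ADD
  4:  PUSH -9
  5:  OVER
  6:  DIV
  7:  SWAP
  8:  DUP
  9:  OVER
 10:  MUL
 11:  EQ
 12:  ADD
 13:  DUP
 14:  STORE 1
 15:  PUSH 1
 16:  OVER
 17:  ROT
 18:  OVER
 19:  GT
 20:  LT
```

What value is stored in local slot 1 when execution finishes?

PUSH 6  -> 6
PUSH -3 -> 6 -3
ADD     -> 3
PUSH -9 -> 3 -9
OVER    -> 3 -9 3
DIV     -> 3 -3
SWAP    -> -3 3
DUP     -> -3 3 3
OVER    -> -3 3 3 3
MUL     -> -3 3 9
EQ      -> -3 0
ADD     -> -3
DUP     -> -3 -3
STORE 1 -> -3
PUSH 1  -> -3 1
OVER    -> -3 1 -3
ROT     -> 1 -3 -3
OVER    -> 1 -3 -3 -3
GT      -> 1 -3 0
LT      -> 1 1

-3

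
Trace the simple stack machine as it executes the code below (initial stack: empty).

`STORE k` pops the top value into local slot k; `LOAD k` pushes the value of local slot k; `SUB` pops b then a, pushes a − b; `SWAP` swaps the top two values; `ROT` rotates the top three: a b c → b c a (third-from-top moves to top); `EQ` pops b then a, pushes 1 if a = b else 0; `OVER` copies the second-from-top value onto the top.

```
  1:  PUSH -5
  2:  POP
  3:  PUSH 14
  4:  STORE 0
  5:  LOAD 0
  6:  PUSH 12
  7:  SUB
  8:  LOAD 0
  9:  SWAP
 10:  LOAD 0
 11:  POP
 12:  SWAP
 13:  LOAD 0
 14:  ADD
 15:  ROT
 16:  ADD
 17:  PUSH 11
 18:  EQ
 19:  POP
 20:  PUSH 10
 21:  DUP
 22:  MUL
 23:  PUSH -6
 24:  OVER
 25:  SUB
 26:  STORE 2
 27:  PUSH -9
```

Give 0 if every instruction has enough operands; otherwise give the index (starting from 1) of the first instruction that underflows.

PUSH -5 → [-5]
POP     → []
PUSH 14 → [14]
STORE 0 → []
LOAD 0  → [14]
PUSH 12 → [14, 12]
SUB     → [2]
LOAD 0  → [2, 14]
SWAP    → [14, 2]
LOAD 0  → [14, 2, 14]
POP     → [14, 2]
SWAP    → [2, 14]
LOAD 0  → [2, 14, 14]
ADD     → [2, 28]
ROT  — needs 3 operands, stack has 2 → underflow

15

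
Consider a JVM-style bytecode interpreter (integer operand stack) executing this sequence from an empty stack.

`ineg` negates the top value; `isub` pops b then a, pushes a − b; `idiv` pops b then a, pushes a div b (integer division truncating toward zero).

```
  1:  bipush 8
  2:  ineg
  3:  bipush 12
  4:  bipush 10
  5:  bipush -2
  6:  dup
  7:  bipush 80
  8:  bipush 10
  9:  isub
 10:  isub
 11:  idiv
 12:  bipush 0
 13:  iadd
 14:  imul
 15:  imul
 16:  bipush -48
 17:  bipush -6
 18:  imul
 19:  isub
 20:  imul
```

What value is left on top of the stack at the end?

bipush 8   → [8]
ineg       → [-8]
bipush 12  → [-8, 12]
bipush 10  → [-8, 12, 10]
bipush -2  → [-8, 12, 10, -2]
dup        → [-8, 12, 10, -2, -2]
bipush 80  → [-8, 12, 10, -2, -2, 80]
bipush 10  → [-8, 12, 10, -2, -2, 80, 10]
isub       → [-8, 12, 10, -2, -2, 70]
isub       → [-8, 12, 10, -2, -72]
idiv       → [-8, 12, 10, 0]
bipush 0   → [-8, 12, 10, 0, 0]
iadd       → [-8, 12, 10, 0]
imul       → [-8, 12, 0]
imul       → [-8, 0]
bipush -48 → [-8, 0, -48]
bipush -6  → [-8, 0, -48, -6]
imul       → [-8, 0, 288]
isub       → [-8, -288]
imul       → [2304]

2304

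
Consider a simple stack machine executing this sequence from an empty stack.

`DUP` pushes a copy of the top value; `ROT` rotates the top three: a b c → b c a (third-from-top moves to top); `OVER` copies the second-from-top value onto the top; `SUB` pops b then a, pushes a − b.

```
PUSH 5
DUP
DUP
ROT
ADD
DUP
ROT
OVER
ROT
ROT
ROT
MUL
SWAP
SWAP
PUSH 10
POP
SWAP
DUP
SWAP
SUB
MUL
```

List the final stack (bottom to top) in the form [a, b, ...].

PUSH 5  → [5]
DUP     → [5, 5]
DUP     → [5, 5, 5]
ROT     → [5, 5, 5]
ADD     → [5, 10]
DUP     → [5, 10, 10]
ROT     → [10, 10, 5]
OVER    → [10, 10, 5, 10]
ROT     → [10, 5, 10, 10]
ROT     → [10, 10, 10, 5]
ROT     → [10, 10, 5, 10]
MUL     → [10, 10, 50]
SWAP    → [10, 50, 10]
SWAP    → [10, 10, 50]
PUSH 10 → [10, 10, 50, 10]
POP     → [10, 10, 50]
SWAP    → [10, 50, 10]
DUP     → [10, 50, 10, 10]
SWAP    → [10, 50, 10, 10]
SUB     → [10, 50, 0]
MUL     → [10, 0]

[10, 0]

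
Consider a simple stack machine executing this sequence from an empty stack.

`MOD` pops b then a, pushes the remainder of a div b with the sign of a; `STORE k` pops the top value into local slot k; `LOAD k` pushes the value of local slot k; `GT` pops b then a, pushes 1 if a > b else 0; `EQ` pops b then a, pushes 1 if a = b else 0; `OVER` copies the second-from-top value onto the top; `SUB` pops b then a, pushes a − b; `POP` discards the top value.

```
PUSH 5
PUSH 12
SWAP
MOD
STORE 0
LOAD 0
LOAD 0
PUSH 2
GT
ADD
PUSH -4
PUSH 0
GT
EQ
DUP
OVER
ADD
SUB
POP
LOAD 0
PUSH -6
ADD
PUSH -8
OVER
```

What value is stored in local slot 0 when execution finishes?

PUSH 5  → [5]
PUSH 12 → [5, 12]
SWAP    → [12, 5]
MOD     → [2]
STORE 0 → []
LOAD 0  → [2]
LOAD 0  → [2, 2]
PUSH 2  → [2, 2, 2]
GT      → [2, 0]
ADD     → [2]
PUSH -4 → [2, -4]
PUSH 0  → [2, -4, 0]
GT      → [2, 0]
EQ      → [0]
DUP     → [0, 0]
OVER    → [0, 0, 0]
ADD     → [0, 0]
SUB     → [0]
POP     → []
LOAD 0  → [2]
PUSH -6 → [2, -6]
ADD     → [-4]
PUSH -8 → [-4, -8]
OVER    → [-4, -8, -4]

2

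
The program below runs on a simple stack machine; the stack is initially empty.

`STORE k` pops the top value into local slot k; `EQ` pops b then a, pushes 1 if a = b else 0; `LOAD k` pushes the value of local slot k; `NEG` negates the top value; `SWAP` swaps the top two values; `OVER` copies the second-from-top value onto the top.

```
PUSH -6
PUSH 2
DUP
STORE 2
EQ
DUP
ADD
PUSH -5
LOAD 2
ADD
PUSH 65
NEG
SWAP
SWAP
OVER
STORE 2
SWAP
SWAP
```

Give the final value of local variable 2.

PUSH -6  -6
PUSH 2   -6 2
DUP      -6 2 2
STORE 2  -6 2
EQ       0
DUP      0 0
ADD      0
PUSH -5  0 -5
LOAD 2   0 -5 2
ADD      0 -3
PUSH 65  0 -3 65
NEG      0 -3 -65
SWAP     0 -65 -3
SWAP     0 -3 -65
OVER     0 -3 -65 -3
STORE 2  0 -3 -65
SWAP     0 -65 -3
SWAP     0 -3 -65

-3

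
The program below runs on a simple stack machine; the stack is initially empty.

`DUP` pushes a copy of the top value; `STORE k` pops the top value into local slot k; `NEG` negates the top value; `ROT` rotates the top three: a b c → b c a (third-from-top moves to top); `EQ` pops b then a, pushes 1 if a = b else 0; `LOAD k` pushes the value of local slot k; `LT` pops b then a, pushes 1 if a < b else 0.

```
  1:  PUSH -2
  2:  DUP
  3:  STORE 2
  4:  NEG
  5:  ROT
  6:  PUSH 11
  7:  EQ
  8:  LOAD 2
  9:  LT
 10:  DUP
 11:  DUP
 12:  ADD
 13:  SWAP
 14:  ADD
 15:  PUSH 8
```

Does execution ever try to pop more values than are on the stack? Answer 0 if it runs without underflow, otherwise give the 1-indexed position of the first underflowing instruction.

5

PUSH -2 : -2
DUP     : -2 -2
STORE 2 : -2
NEG     : 2
ROT  — needs 3 operands, stack has 1 → underflow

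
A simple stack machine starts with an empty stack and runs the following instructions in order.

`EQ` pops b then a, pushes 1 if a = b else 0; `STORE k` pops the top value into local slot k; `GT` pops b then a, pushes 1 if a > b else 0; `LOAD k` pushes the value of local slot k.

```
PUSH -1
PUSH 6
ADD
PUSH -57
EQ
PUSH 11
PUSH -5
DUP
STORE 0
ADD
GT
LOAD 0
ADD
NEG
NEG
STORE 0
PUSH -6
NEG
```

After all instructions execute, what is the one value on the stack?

6

PUSH -1  -> [-1]
PUSH 6   -> [-1, 6]
ADD      -> [5]
PUSH -57 -> [5, -57]
EQ       -> [0]
PUSH 11  -> [0, 11]
PUSH -5  -> [0, 11, -5]
DUP      -> [0, 11, -5, -5]
STORE 0  -> [0, 11, -5]
ADD      -> [0, 6]
GT       -> [0]
LOAD 0   -> [0, -5]
ADD      -> [-5]
NEG      -> [5]
NEG      -> [-5]
STORE 0  -> []
PUSH -6  -> [-6]
NEG      -> [6]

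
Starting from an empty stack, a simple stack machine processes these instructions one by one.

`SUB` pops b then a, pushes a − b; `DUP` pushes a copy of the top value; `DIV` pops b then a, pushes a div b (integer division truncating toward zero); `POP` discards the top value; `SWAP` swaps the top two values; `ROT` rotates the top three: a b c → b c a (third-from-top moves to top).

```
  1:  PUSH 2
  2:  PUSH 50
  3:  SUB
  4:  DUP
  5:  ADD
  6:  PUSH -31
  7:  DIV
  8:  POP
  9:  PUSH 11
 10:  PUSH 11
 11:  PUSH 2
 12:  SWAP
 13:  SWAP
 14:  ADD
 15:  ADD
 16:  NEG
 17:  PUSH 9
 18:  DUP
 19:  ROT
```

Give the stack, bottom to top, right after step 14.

[11, 13]

PUSH 2   -> 2
PUSH 50  -> 2 50
SUB      -> -48
DUP      -> -48 -48
ADD      -> -96
PUSH -31 -> -96 -31
DIV      -> 3
POP      -> (empty)
PUSH 11  -> 11
PUSH 11  -> 11 11
PUSH 2   -> 11 11 2
SWAP     -> 11 2 11
SWAP     -> 11 11 2
ADD      -> 11 13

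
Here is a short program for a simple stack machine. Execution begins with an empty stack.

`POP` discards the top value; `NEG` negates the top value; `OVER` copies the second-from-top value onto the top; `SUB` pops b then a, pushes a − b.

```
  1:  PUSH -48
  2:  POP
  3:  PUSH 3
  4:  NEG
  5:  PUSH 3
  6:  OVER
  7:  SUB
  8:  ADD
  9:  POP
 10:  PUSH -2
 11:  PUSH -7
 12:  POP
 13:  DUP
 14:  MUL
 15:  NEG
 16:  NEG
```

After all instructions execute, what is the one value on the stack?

4

PUSH -48 -> -48
POP      -> (empty)
PUSH 3   -> 3
NEG      -> -3
PUSH 3   -> -3 3
OVER     -> -3 3 -3
SUB      -> -3 6
ADD      -> 3
POP      -> (empty)
PUSH -2  -> -2
PUSH -7  -> -2 -7
POP      -> -2
DUP      -> -2 -2
MUL      -> 4
NEG      -> -4
NEG      -> 4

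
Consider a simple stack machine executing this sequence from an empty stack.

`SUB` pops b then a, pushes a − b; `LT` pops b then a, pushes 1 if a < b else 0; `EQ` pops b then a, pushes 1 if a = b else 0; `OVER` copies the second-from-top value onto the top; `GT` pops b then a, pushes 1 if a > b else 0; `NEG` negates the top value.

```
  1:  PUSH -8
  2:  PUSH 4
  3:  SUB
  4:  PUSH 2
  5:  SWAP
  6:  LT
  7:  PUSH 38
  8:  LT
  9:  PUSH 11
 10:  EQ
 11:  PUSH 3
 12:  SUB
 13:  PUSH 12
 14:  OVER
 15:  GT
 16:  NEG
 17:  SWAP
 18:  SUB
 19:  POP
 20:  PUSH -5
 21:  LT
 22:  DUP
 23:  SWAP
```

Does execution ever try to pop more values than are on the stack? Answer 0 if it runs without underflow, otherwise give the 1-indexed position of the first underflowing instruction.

21

PUSH -8 → [-8]
PUSH 4  → [-8, 4]
SUB     → [-12]
PUSH 2  → [-12, 2]
SWAP    → [2, -12]
LT      → [0]
PUSH 38 → [0, 38]
LT      → [1]
PUSH 11 → [1, 11]
EQ      → [0]
PUSH 3  → [0, 3]
SUB     → [-3]
PUSH 12 → [-3, 12]
OVER    → [-3, 12, -3]
GT      → [-3, 1]
NEG     → [-3, -1]
SWAP    → [-1, -3]
SUB     → [2]
POP     → []
PUSH -5 → [-5]
LT  — needs 2 operands, stack has 1 → underflow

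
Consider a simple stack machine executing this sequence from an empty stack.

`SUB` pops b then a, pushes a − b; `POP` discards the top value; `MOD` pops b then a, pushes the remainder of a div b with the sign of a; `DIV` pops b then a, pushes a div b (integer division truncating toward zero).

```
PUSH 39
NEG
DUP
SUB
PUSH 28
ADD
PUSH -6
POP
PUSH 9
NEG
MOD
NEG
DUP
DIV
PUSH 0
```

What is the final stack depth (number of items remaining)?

PUSH 39  39
NEG      -39
DUP      -39 -39
SUB      0
PUSH 28  0 28
ADD      28
PUSH -6  28 -6
POP      28
PUSH 9   28 9
NEG      28 -9
MOD      1
NEG      -1
DUP      -1 -1
DIV      1
PUSH 0   1 0

2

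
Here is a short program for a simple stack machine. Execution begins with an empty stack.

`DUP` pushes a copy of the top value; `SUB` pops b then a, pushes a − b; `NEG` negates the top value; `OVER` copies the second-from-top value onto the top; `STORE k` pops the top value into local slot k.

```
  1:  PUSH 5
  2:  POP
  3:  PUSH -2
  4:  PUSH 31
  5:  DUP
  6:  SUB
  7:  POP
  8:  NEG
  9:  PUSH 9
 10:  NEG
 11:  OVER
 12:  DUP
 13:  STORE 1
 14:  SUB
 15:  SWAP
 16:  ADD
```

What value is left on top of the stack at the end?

-9

PUSH 5  → [5]
POP     → []
PUSH -2 → [-2]
PUSH 31 → [-2, 31]
DUP     → [-2, 31, 31]
SUB     → [-2, 0]
POP     → [-2]
NEG     → [2]
PUSH 9  → [2, 9]
NEG     → [2, -9]
OVER    → [2, -9, 2]
DUP     → [2, -9, 2, 2]
STORE 1 → [2, -9, 2]
SUB     → [2, -11]
SWAP    → [-11, 2]
ADD     → [-9]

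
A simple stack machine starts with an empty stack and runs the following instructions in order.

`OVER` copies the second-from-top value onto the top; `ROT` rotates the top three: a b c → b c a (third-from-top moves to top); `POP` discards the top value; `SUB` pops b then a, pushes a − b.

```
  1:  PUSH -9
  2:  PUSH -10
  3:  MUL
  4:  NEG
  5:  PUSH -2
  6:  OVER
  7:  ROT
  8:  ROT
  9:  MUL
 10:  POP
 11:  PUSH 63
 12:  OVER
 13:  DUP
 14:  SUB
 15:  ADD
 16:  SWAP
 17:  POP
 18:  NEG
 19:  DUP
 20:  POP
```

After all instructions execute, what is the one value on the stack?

-63

PUSH -9   [-9]
PUSH -10  [-9, -10]
MUL       [90]
NEG       [-90]
PUSH -2   [-90, -2]
OVER      [-90, -2, -90]
ROT       [-2, -90, -90]
ROT       [-90, -90, -2]
MUL       [-90, 180]
POP       [-90]
PUSH 63   [-90, 63]
OVER      [-90, 63, -90]
DUP       [-90, 63, -90, -90]
SUB       [-90, 63, 0]
ADD       [-90, 63]
SWAP      [63, -90]
POP       [63]
NEG       [-63]
DUP       [-63, -63]
POP       [-63]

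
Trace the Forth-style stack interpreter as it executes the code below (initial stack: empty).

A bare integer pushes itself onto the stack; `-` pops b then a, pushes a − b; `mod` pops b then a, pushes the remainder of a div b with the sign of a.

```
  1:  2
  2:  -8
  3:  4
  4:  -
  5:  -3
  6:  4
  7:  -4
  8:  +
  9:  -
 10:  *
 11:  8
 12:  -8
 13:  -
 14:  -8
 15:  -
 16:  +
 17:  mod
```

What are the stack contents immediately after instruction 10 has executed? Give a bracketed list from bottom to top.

[2, 36]

2   2
-8  2 -8
4   2 -8 4
-   2 -12
-3  2 -12 -3
4   2 -12 -3 4
-4  2 -12 -3 4 -4
+   2 -12 -3 0
-   2 -12 -3
*   2 36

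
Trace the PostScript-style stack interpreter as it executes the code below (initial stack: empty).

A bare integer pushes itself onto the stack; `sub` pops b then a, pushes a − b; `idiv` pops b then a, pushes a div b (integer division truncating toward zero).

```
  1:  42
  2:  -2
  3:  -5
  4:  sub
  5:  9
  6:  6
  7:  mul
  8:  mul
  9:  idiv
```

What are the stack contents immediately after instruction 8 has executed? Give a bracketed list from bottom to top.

42  → [42]
-2  → [42, -2]
-5  → [42, -2, -5]
sub → [42, 3]
9   → [42, 3, 9]
6   → [42, 3, 9, 6]
mul → [42, 3, 54]
mul → [42, 162]

[42, 162]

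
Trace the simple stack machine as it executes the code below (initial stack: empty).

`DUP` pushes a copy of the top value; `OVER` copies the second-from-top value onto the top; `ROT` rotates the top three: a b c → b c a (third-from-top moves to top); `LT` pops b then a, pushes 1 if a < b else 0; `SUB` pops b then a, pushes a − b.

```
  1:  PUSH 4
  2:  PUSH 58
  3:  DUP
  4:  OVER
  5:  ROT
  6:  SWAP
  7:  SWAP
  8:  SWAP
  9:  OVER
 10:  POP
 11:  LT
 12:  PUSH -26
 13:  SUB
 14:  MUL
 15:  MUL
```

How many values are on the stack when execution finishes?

PUSH 4   -> 4
PUSH 58  -> 4 58
DUP      -> 4 58 58
OVER     -> 4 58 58 58
ROT      -> 4 58 58 58
SWAP     -> 4 58 58 58
SWAP     -> 4 58 58 58
SWAP     -> 4 58 58 58
OVER     -> 4 58 58 58 58
POP      -> 4 58 58 58
LT       -> 4 58 0
PUSH -26 -> 4 58 0 -26
SUB      -> 4 58 26
MUL      -> 4 1508
MUL      -> 6032

1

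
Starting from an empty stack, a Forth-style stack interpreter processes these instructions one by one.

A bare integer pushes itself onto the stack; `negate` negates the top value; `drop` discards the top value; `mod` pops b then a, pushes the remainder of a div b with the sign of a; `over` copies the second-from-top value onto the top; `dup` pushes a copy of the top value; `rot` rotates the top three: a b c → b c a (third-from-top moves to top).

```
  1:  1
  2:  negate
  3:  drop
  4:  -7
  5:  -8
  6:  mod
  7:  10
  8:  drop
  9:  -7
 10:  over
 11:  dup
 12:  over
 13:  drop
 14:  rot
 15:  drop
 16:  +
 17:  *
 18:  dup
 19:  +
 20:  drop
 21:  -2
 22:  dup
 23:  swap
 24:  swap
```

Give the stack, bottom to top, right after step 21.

[-2]

1      → 1
negate → -1
drop   → (empty)
-7     → -7
-8     → -7 -8
mod    → -7
10     → -7 10
drop   → -7
-7     → -7 -7
over   → -7 -7 -7
dup    → -7 -7 -7 -7
over   → -7 -7 -7 -7 -7
drop   → -7 -7 -7 -7
rot    → -7 -7 -7 -7
drop   → -7 -7 -7
+      → -7 -14
*      → 98
dup    → 98 98
+      → 196
drop   → (empty)
-2     → -2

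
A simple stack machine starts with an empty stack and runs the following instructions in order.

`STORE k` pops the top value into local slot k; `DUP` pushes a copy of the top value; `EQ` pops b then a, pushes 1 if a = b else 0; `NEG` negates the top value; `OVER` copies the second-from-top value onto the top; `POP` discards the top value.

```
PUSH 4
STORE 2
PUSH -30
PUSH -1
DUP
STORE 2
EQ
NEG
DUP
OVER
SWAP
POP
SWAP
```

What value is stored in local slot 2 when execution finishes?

-1

PUSH 4   → [4]
STORE 2  → []
PUSH -30 → [-30]
PUSH -1  → [-30, -1]
DUP      → [-30, -1, -1]
STORE 2  → [-30, -1]
EQ       → [0]
NEG      → [0]
DUP      → [0, 0]
OVER     → [0, 0, 0]
SWAP     → [0, 0, 0]
POP      → [0, 0]
SWAP     → [0, 0]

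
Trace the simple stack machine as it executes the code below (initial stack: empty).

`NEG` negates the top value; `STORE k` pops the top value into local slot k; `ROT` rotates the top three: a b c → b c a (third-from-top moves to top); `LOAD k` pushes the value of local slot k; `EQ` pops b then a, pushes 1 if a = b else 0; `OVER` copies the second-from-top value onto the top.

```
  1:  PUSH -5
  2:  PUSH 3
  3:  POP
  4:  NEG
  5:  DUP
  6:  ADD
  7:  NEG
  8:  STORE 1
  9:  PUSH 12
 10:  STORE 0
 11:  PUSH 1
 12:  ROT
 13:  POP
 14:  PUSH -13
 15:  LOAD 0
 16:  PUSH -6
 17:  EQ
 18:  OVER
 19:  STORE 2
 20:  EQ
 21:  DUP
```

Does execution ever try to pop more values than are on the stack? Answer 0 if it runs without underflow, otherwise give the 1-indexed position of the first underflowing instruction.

12

PUSH -5 : -5
PUSH 3  : -5 3
POP     : -5
NEG     : 5
DUP     : 5 5
ADD     : 10
NEG     : -10
STORE 1 : (empty)
PUSH 12 : 12
STORE 0 : (empty)
PUSH 1  : 1
ROT  — needs 3 operands, stack has 1 → underflow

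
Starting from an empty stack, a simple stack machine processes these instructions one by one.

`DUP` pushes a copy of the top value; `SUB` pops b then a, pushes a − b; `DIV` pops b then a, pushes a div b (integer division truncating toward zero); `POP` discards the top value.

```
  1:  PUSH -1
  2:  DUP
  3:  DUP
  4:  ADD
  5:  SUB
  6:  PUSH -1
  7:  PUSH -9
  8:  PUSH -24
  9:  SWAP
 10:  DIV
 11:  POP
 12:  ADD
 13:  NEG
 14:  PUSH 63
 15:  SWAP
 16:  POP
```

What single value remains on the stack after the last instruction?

PUSH -1  → [-1]
DUP      → [-1, -1]
DUP      → [-1, -1, -1]
ADD      → [-1, -2]
SUB      → [1]
PUSH -1  → [1, -1]
PUSH -9  → [1, -1, -9]
PUSH -24 → [1, -1, -9, -24]
SWAP     → [1, -1, -24, -9]
DIV      → [1, -1, 2]
POP      → [1, -1]
ADD      → [0]
NEG      → [0]
PUSH 63  → [0, 63]
SWAP     → [63, 0]
POP      → [63]

63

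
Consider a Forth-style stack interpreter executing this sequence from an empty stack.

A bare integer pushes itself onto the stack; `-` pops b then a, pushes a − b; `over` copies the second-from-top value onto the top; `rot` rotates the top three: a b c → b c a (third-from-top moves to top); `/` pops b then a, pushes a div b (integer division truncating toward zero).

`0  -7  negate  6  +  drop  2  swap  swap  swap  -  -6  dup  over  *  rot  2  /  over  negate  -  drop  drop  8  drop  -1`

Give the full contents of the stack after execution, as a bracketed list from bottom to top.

0      → 0
-7     → 0 -7
negate → 0 7
6      → 0 7 6
+      → 0 13
drop   → 0
2      → 0 2
swap   → 2 0
swap   → 0 2
swap   → 2 0
-      → 2
-6     → 2 -6
dup    → 2 -6 -6
over   → 2 -6 -6 -6
*      → 2 -6 36
rot    → -6 36 2
2      → -6 36 2 2
/      → -6 36 1
over   → -6 36 1 36
negate → -6 36 1 -36
-      → -6 36 37
drop   → -6 36
drop   → -6
8      → -6 8
drop   → -6
-1     → -6 -1

[-6, -1]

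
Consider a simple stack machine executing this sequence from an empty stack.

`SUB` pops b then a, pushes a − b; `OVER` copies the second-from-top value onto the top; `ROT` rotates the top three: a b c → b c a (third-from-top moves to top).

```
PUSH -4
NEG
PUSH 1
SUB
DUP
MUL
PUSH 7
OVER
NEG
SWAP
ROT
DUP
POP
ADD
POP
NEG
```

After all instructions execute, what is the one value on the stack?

PUSH -4 → [-4]
NEG     → [4]
PUSH 1  → [4, 1]
SUB     → [3]
DUP     → [3, 3]
MUL     → [9]
PUSH 7  → [9, 7]
OVER    → [9, 7, 9]
NEG     → [9, 7, -9]
SWAP    → [9, -9, 7]
ROT     → [-9, 7, 9]
DUP     → [-9, 7, 9, 9]
POP     → [-9, 7, 9]
ADD     → [-9, 16]
POP     → [-9]
NEG     → [9]

9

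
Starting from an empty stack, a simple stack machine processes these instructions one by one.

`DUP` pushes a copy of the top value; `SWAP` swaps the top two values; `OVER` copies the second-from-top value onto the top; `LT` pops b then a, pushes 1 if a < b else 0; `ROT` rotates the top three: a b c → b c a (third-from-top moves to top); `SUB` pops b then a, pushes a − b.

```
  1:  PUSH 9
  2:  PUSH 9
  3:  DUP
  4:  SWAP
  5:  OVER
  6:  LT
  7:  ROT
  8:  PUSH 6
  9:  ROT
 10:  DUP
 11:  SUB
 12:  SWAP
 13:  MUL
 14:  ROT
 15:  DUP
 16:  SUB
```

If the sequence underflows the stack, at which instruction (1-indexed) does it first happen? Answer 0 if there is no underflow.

PUSH 9 -> 9
PUSH 9 -> 9 9
DUP    -> 9 9 9
SWAP   -> 9 9 9
OVER   -> 9 9 9 9
LT     -> 9 9 0
ROT    -> 9 0 9
PUSH 6 -> 9 0 9 6
ROT    -> 9 9 6 0
DUP    -> 9 9 6 0 0
SUB    -> 9 9 6 0
SWAP   -> 9 9 0 6
MUL    -> 9 9 0
ROT    -> 9 0 9
DUP    -> 9 0 9 9
SUB    -> 9 0 0

0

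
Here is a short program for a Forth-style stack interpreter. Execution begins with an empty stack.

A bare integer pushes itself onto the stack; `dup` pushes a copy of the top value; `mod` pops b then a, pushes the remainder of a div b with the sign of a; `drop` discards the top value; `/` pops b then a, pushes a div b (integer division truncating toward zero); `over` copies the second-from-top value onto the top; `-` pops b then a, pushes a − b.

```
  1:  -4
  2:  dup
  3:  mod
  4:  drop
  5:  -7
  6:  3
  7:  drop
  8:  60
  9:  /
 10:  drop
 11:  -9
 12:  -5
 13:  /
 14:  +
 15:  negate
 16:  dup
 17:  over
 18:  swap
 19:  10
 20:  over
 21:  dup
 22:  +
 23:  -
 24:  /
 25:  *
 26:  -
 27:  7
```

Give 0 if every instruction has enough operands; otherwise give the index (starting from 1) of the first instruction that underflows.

-4   : [-4]
dup  : [-4, -4]
mod  : [0]
drop : []
-7   : [-7]
3    : [-7, 3]
drop : [-7]
60   : [-7, 60]
/    : [0]
drop : []
-9   : [-9]
-5   : [-9, -5]
/    : [1]
+  — needs 2 operands, stack has 1 → underflow

14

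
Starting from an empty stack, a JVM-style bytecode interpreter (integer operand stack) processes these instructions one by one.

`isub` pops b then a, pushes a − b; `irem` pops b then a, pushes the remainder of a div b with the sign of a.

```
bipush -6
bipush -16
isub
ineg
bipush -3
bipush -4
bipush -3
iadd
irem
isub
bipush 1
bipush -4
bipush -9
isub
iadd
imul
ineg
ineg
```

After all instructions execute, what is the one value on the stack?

-42

bipush -6  : -6
bipush -16 : -6 -16
isub       : 10
ineg       : -10
bipush -3  : -10 -3
bipush -4  : -10 -3 -4
bipush -3  : -10 -3 -4 -3
iadd       : -10 -3 -7
irem       : -10 -3
isub       : -7
bipush 1   : -7 1
bipush -4  : -7 1 -4
bipush -9  : -7 1 -4 -9
isub       : -7 1 5
iadd       : -7 6
imul       : -42
ineg       : 42
ineg       : -42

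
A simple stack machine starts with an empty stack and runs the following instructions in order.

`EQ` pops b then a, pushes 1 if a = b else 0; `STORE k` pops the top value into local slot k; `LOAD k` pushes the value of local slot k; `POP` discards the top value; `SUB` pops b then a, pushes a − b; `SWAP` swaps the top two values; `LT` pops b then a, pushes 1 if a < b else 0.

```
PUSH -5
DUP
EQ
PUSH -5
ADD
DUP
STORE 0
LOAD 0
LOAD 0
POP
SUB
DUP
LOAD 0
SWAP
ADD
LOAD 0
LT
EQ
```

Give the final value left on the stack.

PUSH -5 → [-5]
DUP     → [-5, -5]
EQ      → [1]
PUSH -5 → [1, -5]
ADD     → [-4]
DUP     → [-4, -4]
STORE 0 → [-4]
LOAD 0  → [-4, -4]
LOAD 0  → [-4, -4, -4]
POP     → [-4, -4]
SUB     → [0]
DUP     → [0, 0]
LOAD 0  → [0, 0, -4]
SWAP    → [0, -4, 0]
ADD     → [0, -4]
LOAD 0  → [0, -4, -4]
LT      → [0, 0]
EQ      → [1]

1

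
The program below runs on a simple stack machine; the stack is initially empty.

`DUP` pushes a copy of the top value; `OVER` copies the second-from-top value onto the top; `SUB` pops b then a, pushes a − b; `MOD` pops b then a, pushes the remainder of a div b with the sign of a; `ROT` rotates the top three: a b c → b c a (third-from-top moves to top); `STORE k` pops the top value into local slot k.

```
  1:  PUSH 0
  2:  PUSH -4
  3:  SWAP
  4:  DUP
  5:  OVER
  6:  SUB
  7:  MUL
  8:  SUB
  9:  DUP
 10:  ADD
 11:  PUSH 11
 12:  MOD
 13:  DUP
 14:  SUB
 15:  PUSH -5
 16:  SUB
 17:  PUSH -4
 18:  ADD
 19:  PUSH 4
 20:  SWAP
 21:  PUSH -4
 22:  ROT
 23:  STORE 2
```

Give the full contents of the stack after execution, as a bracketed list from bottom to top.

PUSH 0  → 0
PUSH -4 → 0 -4
SWAP    → -4 0
DUP     → -4 0 0
OVER    → -4 0 0 0
SUB     → -4 0 0
MUL     → -4 0
SUB     → -4
DUP     → -4 -4
ADD     → -8
PUSH 11 → -8 11
MOD     → -8
DUP     → -8 -8
SUB     → 0
PUSH -5 → 0 -5
SUB     → 5
PUSH -4 → 5 -4
ADD     → 1
PUSH 4  → 1 4
SWAP    → 4 1
PUSH -4 → 4 1 -4
ROT     → 1 -4 4
STORE 2 → 1 -4

[1, -4]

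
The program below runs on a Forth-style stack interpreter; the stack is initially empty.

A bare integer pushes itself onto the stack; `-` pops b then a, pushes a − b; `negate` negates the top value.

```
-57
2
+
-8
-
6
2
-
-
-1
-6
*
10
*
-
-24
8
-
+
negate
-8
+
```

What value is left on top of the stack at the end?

-57     -57
2       -57 2
+       -55
-8      -55 -8
-       -47
6       -47 6
2       -47 6 2
-       -47 4
-       -51
-1      -51 -1
-6      -51 -1 -6
*       -51 6
10      -51 6 10
*       -51 60
-       -111
-24     -111 -24
8       -111 -24 8
-       -111 -32
+       -143
negate  143
-8      143 -8
+       135

135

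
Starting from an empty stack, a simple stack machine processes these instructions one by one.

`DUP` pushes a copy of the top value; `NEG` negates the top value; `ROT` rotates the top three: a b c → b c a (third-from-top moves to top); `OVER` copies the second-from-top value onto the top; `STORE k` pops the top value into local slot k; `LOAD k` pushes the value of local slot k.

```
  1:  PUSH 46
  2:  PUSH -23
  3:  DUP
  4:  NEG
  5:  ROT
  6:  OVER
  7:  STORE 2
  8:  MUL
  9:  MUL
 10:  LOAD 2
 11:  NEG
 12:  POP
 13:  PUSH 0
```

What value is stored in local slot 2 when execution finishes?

PUSH 46  → 46
PUSH -23 → 46 -23
DUP      → 46 -23 -23
NEG      → 46 -23 23
ROT      → -23 23 46
OVER     → -23 23 46 23
STORE 2  → -23 23 46
MUL      → -23 1058
MUL      → -24334
LOAD 2   → -24334 23
NEG      → -24334 -23
POP      → -24334
PUSH 0   → -24334 0

23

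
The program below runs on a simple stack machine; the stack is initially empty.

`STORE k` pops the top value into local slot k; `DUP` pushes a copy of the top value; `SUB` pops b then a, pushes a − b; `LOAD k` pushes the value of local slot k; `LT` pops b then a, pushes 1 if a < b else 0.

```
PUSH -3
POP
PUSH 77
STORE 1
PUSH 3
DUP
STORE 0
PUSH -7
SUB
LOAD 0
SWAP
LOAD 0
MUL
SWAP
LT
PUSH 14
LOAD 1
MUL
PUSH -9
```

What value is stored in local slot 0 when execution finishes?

PUSH -3 : [-3]
POP     : []
PUSH 77 : [77]
STORE 1 : []
PUSH 3  : [3]
DUP     : [3, 3]
STORE 0 : [3]
PUSH -7 : [3, -7]
SUB     : [10]
LOAD 0  : [10, 3]
SWAP    : [3, 10]
LOAD 0  : [3, 10, 3]
MUL     : [3, 30]
SWAP    : [30, 3]
LT      : [0]
PUSH 14 : [0, 14]
LOAD 1  : [0, 14, 77]
MUL     : [0, 1078]
PUSH -9 : [0, 1078, -9]

3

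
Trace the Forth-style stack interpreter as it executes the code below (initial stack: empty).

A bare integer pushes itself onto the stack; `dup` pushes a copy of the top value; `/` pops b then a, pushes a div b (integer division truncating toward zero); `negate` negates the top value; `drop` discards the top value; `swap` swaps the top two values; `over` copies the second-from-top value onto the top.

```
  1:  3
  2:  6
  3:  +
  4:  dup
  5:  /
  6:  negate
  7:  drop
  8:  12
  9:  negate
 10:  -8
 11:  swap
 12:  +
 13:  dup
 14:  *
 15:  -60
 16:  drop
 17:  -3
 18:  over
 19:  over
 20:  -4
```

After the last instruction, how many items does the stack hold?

3      : 3
6      : 3 6
+      : 9
dup    : 9 9
/      : 1
negate : -1
drop   : (empty)
12     : 12
negate : -12
-8     : -12 -8
swap   : -8 -12
+      : -20
dup    : -20 -20
*      : 400
-60    : 400 -60
drop   : 400
-3     : 400 -3
over   : 400 -3 400
over   : 400 -3 400 -3
-4     : 400 -3 400 -3 -4

5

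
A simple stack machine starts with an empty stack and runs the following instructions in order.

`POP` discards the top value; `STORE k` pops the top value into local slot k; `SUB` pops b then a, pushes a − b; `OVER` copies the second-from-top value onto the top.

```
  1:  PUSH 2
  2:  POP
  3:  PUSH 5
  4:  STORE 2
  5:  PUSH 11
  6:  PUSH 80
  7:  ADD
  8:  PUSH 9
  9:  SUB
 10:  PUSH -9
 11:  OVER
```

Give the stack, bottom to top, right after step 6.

PUSH 2  -> 2
POP     -> (empty)
PUSH 5  -> 5
STORE 2 -> (empty)
PUSH 11 -> 11
PUSH 80 -> 11 80

[11, 80]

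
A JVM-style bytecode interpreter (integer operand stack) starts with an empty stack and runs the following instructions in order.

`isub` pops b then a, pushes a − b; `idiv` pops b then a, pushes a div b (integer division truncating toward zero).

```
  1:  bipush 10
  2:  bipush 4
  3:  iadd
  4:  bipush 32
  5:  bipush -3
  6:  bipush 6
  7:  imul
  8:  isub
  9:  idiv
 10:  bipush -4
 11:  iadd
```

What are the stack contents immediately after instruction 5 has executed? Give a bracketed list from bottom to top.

bipush 10  10
bipush 4   10 4
iadd       14
bipush 32  14 32
bipush -3  14 32 -3

[14, 32, -3]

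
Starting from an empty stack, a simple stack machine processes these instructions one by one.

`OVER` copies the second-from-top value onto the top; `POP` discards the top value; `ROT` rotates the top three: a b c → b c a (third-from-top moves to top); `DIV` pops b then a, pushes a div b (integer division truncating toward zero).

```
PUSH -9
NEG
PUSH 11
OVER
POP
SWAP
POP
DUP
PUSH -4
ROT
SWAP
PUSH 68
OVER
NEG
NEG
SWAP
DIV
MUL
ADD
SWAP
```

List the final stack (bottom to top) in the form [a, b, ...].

[11, 11]

PUSH -9 → [-9]
NEG     → [9]
PUSH 11 → [9, 11]
OVER    → [9, 11, 9]
POP     → [9, 11]
SWAP    → [11, 9]
POP     → [11]
DUP     → [11, 11]
PUSH -4 → [11, 11, -4]
ROT     → [11, -4, 11]
SWAP    → [11, 11, -4]
PUSH 68 → [11, 11, -4, 68]
OVER    → [11, 11, -4, 68, -4]
NEG     → [11, 11, -4, 68, 4]
NEG     → [11, 11, -4, 68, -4]
SWAP    → [11, 11, -4, -4, 68]
DIV     → [11, 11, -4, 0]
MUL     → [11, 11, 0]
ADD     → [11, 11]
SWAP    → [11, 11]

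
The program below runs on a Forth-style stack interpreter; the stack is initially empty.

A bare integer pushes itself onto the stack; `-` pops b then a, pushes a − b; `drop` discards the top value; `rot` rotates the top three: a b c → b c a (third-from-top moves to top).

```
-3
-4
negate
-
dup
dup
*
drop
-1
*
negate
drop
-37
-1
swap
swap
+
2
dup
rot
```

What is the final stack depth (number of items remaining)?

-3     → -3
-4     → -3 -4
negate → -3 4
-      → -7
dup    → -7 -7
dup    → -7 -7 -7
*      → -7 49
drop   → -7
-1     → -7 -1
*      → 7
negate → -7
drop   → (empty)
-37    → -37
-1     → -37 -1
swap   → -1 -37
swap   → -37 -1
+      → -38
2      → -38 2
dup    → -38 2 2
rot    → 2 2 -38

3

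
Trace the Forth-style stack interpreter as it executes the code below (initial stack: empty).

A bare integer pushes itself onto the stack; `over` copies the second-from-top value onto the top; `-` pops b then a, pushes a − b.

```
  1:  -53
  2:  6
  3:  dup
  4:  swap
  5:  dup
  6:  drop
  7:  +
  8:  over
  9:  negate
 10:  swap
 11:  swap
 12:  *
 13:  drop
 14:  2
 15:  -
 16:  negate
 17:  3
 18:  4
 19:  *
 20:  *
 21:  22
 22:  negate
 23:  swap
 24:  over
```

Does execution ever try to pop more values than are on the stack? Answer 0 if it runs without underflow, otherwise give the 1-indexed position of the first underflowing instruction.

0

-53    -> -53
6      -> -53 6
dup    -> -53 6 6
swap   -> -53 6 6
dup    -> -53 6 6 6
drop   -> -53 6 6
+      -> -53 12
over   -> -53 12 -53
negate -> -53 12 53
swap   -> -53 53 12
swap   -> -53 12 53
*      -> -53 636
drop   -> -53
2      -> -53 2
-      -> -55
negate -> 55
3      -> 55 3
4      -> 55 3 4
*      -> 55 12
*      -> 660
22     -> 660 22
negate -> 660 -22
swap   -> -22 660
over   -> -22 660 -22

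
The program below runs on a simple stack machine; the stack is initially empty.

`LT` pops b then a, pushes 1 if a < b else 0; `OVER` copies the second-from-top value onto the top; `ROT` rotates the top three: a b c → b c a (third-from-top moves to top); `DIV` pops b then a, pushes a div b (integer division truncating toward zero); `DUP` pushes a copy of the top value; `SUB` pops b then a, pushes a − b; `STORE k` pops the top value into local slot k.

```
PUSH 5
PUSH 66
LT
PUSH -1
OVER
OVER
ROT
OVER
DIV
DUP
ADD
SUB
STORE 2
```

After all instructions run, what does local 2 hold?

PUSH 5  → [5]
PUSH 66 → [5, 66]
LT      → [1]
PUSH -1 → [1, -1]
OVER    → [1, -1, 1]
OVER    → [1, -1, 1, -1]
ROT     → [1, 1, -1, -1]
OVER    → [1, 1, -1, -1, -1]
DIV     → [1, 1, -1, 1]
DUP     → [1, 1, -1, 1, 1]
ADD     → [1, 1, -1, 2]
SUB     → [1, 1, -3]
STORE 2 → [1, 1]

-3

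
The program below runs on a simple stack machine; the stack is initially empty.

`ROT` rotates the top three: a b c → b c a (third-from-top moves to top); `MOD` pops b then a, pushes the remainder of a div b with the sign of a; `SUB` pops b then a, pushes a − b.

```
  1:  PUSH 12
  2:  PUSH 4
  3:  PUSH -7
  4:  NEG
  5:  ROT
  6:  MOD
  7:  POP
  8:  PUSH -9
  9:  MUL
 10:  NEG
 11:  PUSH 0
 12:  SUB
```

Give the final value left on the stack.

36

PUSH 12  12
PUSH 4   12 4
PUSH -7  12 4 -7
NEG      12 4 7
ROT      4 7 12
MOD      4 7
POP      4
PUSH -9  4 -9
MUL      -36
NEG      36
PUSH 0   36 0
SUB      36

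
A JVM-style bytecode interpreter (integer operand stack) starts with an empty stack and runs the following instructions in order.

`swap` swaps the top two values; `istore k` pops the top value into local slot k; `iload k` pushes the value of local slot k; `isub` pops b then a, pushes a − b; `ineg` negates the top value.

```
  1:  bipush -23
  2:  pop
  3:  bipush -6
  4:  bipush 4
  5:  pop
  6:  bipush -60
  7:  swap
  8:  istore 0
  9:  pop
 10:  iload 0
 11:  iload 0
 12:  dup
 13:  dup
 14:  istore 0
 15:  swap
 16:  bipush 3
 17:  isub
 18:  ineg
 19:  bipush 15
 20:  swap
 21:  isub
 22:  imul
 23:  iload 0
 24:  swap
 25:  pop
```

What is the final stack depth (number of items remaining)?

2

bipush -23 -> -23
pop        -> (empty)
bipush -6  -> -6
bipush 4   -> -6 4
pop        -> -6
bipush -60 -> -6 -60
swap       -> -60 -6
istore 0   -> -60
pop        -> (empty)
iload 0    -> -6
iload 0    -> -6 -6
dup        -> -6 -6 -6
dup        -> -6 -6 -6 -6
istore 0   -> -6 -6 -6
swap       -> -6 -6 -6
bipush 3   -> -6 -6 -6 3
isub       -> -6 -6 -9
ineg       -> -6 -6 9
bipush 15  -> -6 -6 9 15
swap       -> -6 -6 15 9
isub       -> -6 -6 6
imul       -> -6 -36
iload 0    -> -6 -36 -6
swap       -> -6 -6 -36
pop        -> -6 -6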